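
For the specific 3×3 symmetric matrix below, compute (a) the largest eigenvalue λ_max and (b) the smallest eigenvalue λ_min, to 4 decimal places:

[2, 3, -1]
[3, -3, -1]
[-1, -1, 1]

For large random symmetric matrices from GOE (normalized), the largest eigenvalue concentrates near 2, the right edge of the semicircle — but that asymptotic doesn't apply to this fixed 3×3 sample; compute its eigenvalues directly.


Since M is real symmetric, all three eigenvalues are real; they are the roots of det(λI − M) = λ³ − (tr M) λ² + s λ − det M, where s is the sum of the principal 2×2 minors.
tr M = 2 + (-3) + 1 = 0.
s = (2·(-3) − 3²) + (2·1 − (-1)²) + ((-3)·1 − (-1)²) = -15 + 1 + (-4) = -18.
det M (expand along row 1) = 2·(-4) − 3·2 + (-1)·(-6) = -8.
Characteristic polynomial: λ³ − 18λ + 8 = 0.
Substitute λ = y + (tr M)/3 = y + 0.000000 to remove the quadratic term: y³ + p·y + q = 0 with p = s − (tr M)²/3 = -18.000000 and q = −2(tr M)³/27 + (tr M)·s/3 − det M = 8.000000.
Three real roots ⇒ use the trigonometric (Viète) form: r = 2√(−p/3) = 4.898979, φ = arccos(3q/(p·r)) = arccos(-0.272166) = 1.846439 rad.
y_k = r·cos(φ/3 − 2πk/3) for k = 0, 1, 2 gives y = 4.000000, 0.449490, -4.449490.
λ_k = y_k + 0.000000 gives λ = 4.0000, 0.4495, -4.4495 (check: the sum is 0.0000 = tr M).

Hence λ_max = 4.0000 and λ_min = -4.4495.


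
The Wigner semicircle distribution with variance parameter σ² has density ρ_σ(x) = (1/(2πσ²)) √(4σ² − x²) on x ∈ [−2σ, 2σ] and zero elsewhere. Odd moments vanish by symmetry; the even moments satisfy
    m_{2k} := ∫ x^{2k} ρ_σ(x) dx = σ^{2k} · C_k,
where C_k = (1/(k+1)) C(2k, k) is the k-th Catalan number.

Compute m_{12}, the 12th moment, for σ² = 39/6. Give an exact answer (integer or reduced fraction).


By the scaled semicircle moment identity, m_{2k} = σ^{2k} · C_k with k = 6.
C_6 = (1/(k+1)) · C(2k, k) = (1/7) · C(12, 6) = (1/7) · 924 = 132.
σ^{2k} = (σ²)^k = (39/6)^6 = 4826809/64.

Therefore m_{12} = σ^{12} · C_6 = (4826809/64) · 132 = 159284697/16.


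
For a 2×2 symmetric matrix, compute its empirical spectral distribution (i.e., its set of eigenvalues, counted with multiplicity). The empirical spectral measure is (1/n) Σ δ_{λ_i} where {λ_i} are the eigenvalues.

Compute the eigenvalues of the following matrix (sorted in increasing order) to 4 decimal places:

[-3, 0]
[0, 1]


Since M is real symmetric, both eigenvalues are real; they are the roots of det(λI − M) = λ² − (tr M) λ + det M.
tr M = -3 + 1 = -2.
det M = (-3)·1 − 0² = -3 − 0 = -3.
Characteristic polynomial: λ² + 2λ − 3 = 0.
Discriminant Δ = (tr M)² − 4·det M = 4 − (-12) = 16; √Δ = 4.000000.
λ = (tr M ± √Δ)/2 = (-2 ± 4.000000)/2, giving (tr M − √Δ)/2 = -3.0000 and (tr M + √Δ)/2 = 1.0000.

Eigenvalues sorted in increasing order: [-3.0000, 1.0000].


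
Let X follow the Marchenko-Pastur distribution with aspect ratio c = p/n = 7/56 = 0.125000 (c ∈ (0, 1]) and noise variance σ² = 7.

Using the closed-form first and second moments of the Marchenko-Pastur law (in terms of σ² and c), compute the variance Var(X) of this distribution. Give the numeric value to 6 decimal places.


Recall the MP moments m_1 = E[X] = σ² and m_2 = E[X²] = σ⁴ (1 + c).
m_1 = E[X] = σ² = 7, so m_1² = 49.
m_2 = E[X²] = σ⁴ (1 + c) = 49 · (1 + 0.125000) = 49 · 1.125000 = 55.125000.
(Note m_2 − m_1² simplifies to c · σ⁴ = 0.125000 · 49.)

Var(X) = m_2 − m_1² = 55.125000 − 49 = 6.125000.


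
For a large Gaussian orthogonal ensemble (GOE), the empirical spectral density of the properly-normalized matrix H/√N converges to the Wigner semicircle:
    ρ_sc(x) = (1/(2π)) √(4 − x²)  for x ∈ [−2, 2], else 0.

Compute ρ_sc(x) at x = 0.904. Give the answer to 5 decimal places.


ρ_sc(x) = (1/(2π)) √(4 − x²). With x = 0.904:
  4 − x² = 4 − (0.904)² = 4 − 0.817216 = 3.182784.
  √(4 − x²) = 1.784036.
  1/(2π) = 0.159155.
  ρ_sc(0.904) = 0.159155 · 1.784036 = 0.283938.

Rounded to 5 decimal places: ρ_sc(0.904) ≈ 0.28394.


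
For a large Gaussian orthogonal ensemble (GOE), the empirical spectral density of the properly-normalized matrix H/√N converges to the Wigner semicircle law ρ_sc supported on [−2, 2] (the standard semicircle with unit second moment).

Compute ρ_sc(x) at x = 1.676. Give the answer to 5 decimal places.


ρ_sc(x) = (1/(2π)) √(4 − x²). With x = 1.676:
  4 − x² = 4 − (1.676)² = 4 − 2.808976 = 1.191024.
  √(4 − x²) = 1.091340.
  1/(2π) = 0.159155.
  ρ_sc(1.676) = 0.159155 · 1.091340 = 0.173692.

Rounded to 5 decimal places: ρ_sc(1.676) ≈ 0.17369.


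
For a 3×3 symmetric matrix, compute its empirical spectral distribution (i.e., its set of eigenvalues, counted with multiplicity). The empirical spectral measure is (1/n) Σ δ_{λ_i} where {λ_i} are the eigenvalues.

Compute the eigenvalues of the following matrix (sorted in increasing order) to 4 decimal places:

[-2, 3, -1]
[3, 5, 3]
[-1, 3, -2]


Since M is real symmetric, all three eigenvalues are real; they are the roots of det(λI − M) = λ³ − (tr M) λ² + s λ − det M, where s is the sum of the principal 2×2 minors.
tr M = -2 + 5 + (-2) = 1.
s = ((-2)·5 − 3²) + ((-2)·(-2) − (-1)²) + (5·(-2) − 3²) = -19 + 3 + (-19) = -35.
det M (expand along row 1) = (-2)·(-19) − 3·(-3) + (-1)·14 = 33.
Characteristic polynomial: λ³ − λ² − 35λ − 33 = 0.
Substitute λ = y + (tr M)/3 = y + 0.333333 to remove the quadratic term: y³ + p·y + q = 0 with p = s − (tr M)²/3 = -35.333333 and q = −2(tr M)³/27 + (tr M)·s/3 − det M = -44.740741.
Three real roots ⇒ use the trigonometric (Viète) form: r = 2√(−p/3) = 6.863753, φ = arccos(3q/(p·r)) = arccos(0.553450) = 0.984296 rad.
y_k = r·cos(φ/3 − 2πk/3) for k = 0, 1, 2 gives y = 6.497619, -1.333333, -5.164285.
λ_k = y_k + 0.333333 gives λ = 6.8310, -1.0000, -4.8310 (check: the sum is 1.0000 = tr M).

Eigenvalues sorted in increasing order: [-4.8310, -1.0000, 6.8310].


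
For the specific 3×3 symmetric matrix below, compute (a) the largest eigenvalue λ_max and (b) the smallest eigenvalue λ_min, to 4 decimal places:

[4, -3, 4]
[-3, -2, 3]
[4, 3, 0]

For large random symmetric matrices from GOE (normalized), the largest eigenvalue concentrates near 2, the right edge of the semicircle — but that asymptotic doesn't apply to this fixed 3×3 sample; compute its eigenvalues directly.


Since M is real symmetric, all three eigenvalues are real; they are the roots of det(λI − M) = λ³ − (tr M) λ² + s λ − det M, where s is the sum of the principal 2×2 minors.
tr M = 4 + (-2) + 0 = 2.
s = (4·(-2) − (-3)²) + (4·0 − 4²) + ((-2)·0 − 3²) = -17 + (-16) + (-9) = -42.
det M (expand along row 1) = 4·(-9) − (-3)·(-12) + 4·(-1) = -76.
Characteristic polynomial: λ³ − 2λ² − 42λ + 76 = 0.
Substitute λ = y + (tr M)/3 = y + 0.666667 to remove the quadratic term: y³ + p·y + q = 0 with p = s − (tr M)²/3 = -43.333333 and q = −2(tr M)³/27 + (tr M)·s/3 − det M = 47.407407.
Three real roots ⇒ use the trigonometric (Viète) form: r = 2√(−p/3) = 7.601170, φ = arccos(3q/(p·r)) = arccos(-0.431782) = 2.017264 rad.
y_k = r·cos(φ/3 − 2πk/3) for k = 0, 1, 2 gives y = 5.946514, 1.127055, -7.073569.
λ_k = y_k + 0.666667 gives λ = 6.6132, 1.7937, -6.4069 (check: the sum is 2.0000 = tr M).

Hence λ_max = 6.6132 and λ_min = -6.4069.


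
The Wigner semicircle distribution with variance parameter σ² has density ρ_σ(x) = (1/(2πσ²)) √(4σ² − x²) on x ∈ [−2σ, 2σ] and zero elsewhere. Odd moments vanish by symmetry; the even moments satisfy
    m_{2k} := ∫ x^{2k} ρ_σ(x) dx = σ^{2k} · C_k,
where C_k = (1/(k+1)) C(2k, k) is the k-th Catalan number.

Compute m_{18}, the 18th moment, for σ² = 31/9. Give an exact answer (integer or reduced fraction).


By the scaled semicircle moment identity, m_{2k} = σ^{2k} · C_k with k = 9.
C_9 = (1/(k+1)) · C(2k, k) = (1/10) · C(18, 9) = (1/10) · 48620 = 4862.
σ^{2k} = (σ²)^k = (31/9)^9 = 26439622160671/387420489.

Therefore m_{18} = σ^{18} · C_9 = (26439622160671/387420489) · 4862 = 128549442945182402/387420489.


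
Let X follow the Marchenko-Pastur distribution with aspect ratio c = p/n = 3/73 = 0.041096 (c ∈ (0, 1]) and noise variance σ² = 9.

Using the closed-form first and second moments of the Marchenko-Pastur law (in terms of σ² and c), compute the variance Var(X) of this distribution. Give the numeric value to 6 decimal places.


Recall the MP moments m_1 = E[X] = σ² and m_2 = E[X²] = σ⁴ (1 + c).
m_1 = E[X] = σ² = 9, so m_1² = 81.
m_2 = E[X²] = σ⁴ (1 + c) = 81 · (1 + 0.041096) = 81 · 1.041096 = 84.328767.
(Note m_2 − m_1² simplifies to c · σ⁴ = 0.041096 · 81.)

Var(X) = m_2 − m_1² = 84.328767 − 81 = 3.328767.


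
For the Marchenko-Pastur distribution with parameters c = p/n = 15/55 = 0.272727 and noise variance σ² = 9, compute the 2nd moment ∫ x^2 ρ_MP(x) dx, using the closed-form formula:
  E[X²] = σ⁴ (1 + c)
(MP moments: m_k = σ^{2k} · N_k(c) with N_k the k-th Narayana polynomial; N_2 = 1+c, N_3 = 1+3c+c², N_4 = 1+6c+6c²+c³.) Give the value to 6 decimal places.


E[X²] = σ⁴ (1 + c) (second MP moment). With σ² = 9 (so σ⁴ = 81) and c = 15/55 = 0.272727: E[X²] = 81 · (1 + 0.272727) = 81 · 1.272727.

So E[X^2] = 103.090909.


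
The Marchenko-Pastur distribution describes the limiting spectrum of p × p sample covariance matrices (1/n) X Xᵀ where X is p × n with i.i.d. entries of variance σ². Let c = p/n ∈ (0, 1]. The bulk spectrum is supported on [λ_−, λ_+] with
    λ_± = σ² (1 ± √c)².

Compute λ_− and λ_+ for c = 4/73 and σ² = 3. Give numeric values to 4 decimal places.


c = 4/73 = 0.054795; √c = 0.234082.
λ_− = σ² (1 − √c)² = 3 · (1 − 0.234082)² = 3 · (0.765918)² = 1.759890.
λ_+ = σ² (1 + √c)² = 3 · (1 + 0.234082)² = 3 · (1.234082)² = 4.568877.

Rounded to 4 decimal places: λ_− ≈ 1.7599, λ_+ ≈ 4.5689.


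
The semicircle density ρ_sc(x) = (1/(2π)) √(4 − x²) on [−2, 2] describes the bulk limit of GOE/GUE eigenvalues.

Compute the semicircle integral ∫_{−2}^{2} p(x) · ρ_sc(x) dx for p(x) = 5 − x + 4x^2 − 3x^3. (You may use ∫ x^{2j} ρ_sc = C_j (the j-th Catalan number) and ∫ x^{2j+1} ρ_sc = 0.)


Write p(x) = Σ a_i x^i, split into monomials and integrate each against ρ_sc separately.
Using ∫ x^{2j} ρ_sc = C_j = (1/(j+1)) C(2j, j) (Catalan numbers) and ∫ x^{2j+1} ρ_sc = 0 (odd monomials vanish by symmetry):
  i = 0 (even): a_0 · C_{0} = 5 · 1 = 5
  i = 1 (odd): ∫ x^1 ρ_sc = 0 (vanishes)
  i = 2 (even): a_2 · C_{1} = 4 · 1 = 4
  i = 3 (odd): ∫ x^3 ρ_sc = 0 (vanishes)

Summing the contributions: ∫_{−2}^{2} p(x) ρ_sc(x) dx = 5 + 4 = 9.


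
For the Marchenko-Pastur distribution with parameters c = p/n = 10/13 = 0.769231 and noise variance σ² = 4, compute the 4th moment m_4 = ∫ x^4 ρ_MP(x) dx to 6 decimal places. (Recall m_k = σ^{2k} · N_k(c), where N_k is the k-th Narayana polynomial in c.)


E[X⁴] = σ⁸ (1 + 6c + 6c² + c³) (fourth MP moment). With σ² = 4 (so σ⁸ = 256) and c = 10/13 = 0.769231: E[X⁴] = 256 · (1 + 6·0.769231 + 6·(0.769231)² + (0.769231)³) = 256 · 9.620847.

So E[X^4] = 2462.936732.


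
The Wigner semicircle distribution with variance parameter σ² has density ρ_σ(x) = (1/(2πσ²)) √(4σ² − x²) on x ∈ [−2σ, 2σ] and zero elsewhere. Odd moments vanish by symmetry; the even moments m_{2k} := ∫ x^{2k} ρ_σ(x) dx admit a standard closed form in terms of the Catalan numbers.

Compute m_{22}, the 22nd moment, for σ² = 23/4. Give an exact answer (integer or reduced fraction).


By the scaled semicircle moment identity, m_{2k} = σ^{2k} · C_k with k = 11.
C_11 = (1/(k+1)) · C(2k, k) = (1/12) · C(22, 11) = (1/12) · 705432 = 58786.
σ^{2k} = (σ²)^k = (23/4)^11 = 952809757913927/4194304.

Therefore m_{22} = σ^{22} · C_11 = (952809757913927/4194304) · 58786 = 28005937214364056311/2097152.


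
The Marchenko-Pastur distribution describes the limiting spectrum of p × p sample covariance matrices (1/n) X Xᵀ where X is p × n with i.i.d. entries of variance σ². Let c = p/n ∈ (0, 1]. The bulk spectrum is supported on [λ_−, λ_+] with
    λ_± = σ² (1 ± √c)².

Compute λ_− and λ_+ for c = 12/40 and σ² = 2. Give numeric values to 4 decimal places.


c = 12/40 = 0.300000; √c = 0.547723.
λ_− = σ² (1 − √c)² = 2 · (1 − 0.547723)² = 2 · (0.452277)² = 0.409110.
λ_+ = σ² (1 + √c)² = 2 · (1 + 0.547723)² = 2 · (1.547723)² = 4.790890.

Rounded to 4 decimal places: λ_− ≈ 0.4091, λ_+ ≈ 4.7909.


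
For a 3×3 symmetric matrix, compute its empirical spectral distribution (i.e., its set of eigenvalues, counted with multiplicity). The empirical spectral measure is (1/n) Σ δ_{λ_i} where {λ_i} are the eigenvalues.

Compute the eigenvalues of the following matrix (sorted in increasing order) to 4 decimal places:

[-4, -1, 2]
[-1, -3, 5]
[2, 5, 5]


Since M is real symmetric, all three eigenvalues are real; they are the roots of det(λI − M) = λ³ − (tr M) λ² + s λ − det M, where s is the sum of the principal 2×2 minors.
tr M = -4 + (-3) + 5 = -2.
s = ((-4)·(-3) − (-1)²) + ((-4)·5 − 2²) + ((-3)·5 − 5²) = 11 + (-24) + (-40) = -53.
det M (expand along row 1) = (-4)·(-40) − (-1)·(-15) + 2·1 = 147.
Characteristic polynomial: λ³ + 2λ² − 53λ − 147 = 0.
Substitute λ = y + (tr M)/3 = y − 0.666667 to remove the quadratic term: y³ + p·y + q = 0 with p = s − (tr M)²/3 = -54.333333 and q = −2(tr M)³/27 + (tr M)·s/3 − det M = -111.074074.
Three real roots ⇒ use the trigonometric (Viète) form: r = 2√(−p/3) = 8.511430, φ = arccos(3q/(p·r)) = arccos(0.720552) = 0.766199 rad.
y_k = r·cos(φ/3 − 2πk/3) for k = 0, 1, 2 gives y = 8.235340, -2.255490, -5.979850.
λ_k = y_k − 0.666667 gives λ = 7.5687, -2.9222, -6.6465 (check: the sum is -2.0000 = tr M).

Eigenvalues sorted in increasing order: [-6.6465, -2.9222, 7.5687].


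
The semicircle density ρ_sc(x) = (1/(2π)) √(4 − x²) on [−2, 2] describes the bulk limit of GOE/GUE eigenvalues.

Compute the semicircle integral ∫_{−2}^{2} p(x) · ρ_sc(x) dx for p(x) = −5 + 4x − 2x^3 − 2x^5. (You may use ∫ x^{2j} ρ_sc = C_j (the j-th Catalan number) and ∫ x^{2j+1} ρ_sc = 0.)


Write p(x) = Σ a_i x^i, split into monomials and integrate each against ρ_sc separately.
Using ∫ x^{2j} ρ_sc = C_j = (1/(j+1)) C(2j, j) (Catalan numbers) and ∫ x^{2j+1} ρ_sc = 0 (odd monomials vanish by symmetry):
  i = 0 (even): a_0 · C_{0} = -5 · 1 = -5
  i = 1 (odd): ∫ x^1 ρ_sc = 0 (vanishes)
  i = 3 (odd): ∫ x^3 ρ_sc = 0 (vanishes)
  i = 5 (odd): ∫ x^5 ρ_sc = 0 (vanishes)

Summing the contributions: ∫_{−2}^{2} p(x) ρ_sc(x) dx = -5.


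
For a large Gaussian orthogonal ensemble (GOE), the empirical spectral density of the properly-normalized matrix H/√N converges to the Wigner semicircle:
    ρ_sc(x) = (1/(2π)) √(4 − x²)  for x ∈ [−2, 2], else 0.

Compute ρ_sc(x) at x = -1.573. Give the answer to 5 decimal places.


ρ_sc(x) = (1/(2π)) √(4 − x²). With x = -1.573:
  4 − x² = 4 − (-1.573)² = 4 − 2.474329 = 1.525671.
  √(4 − x²) = 1.235181.
  1/(2π) = 0.159155.
  ρ_sc(-1.573) = 0.159155 · 1.235181 = 0.196585.

Rounded to 5 decimal places: ρ_sc(-1.573) ≈ 0.19659.


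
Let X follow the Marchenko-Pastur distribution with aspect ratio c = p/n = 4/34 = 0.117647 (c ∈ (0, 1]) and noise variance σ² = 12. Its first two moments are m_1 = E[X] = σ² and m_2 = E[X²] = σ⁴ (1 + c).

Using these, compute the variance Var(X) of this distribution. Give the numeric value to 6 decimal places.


m_1 = E[X] = σ² = 12, so m_1² = 144.
m_2 = E[X²] = σ⁴ (1 + c) = 144 · (1 + 0.117647) = 144 · 1.117647 = 160.941176.
(Note m_2 − m_1² simplifies to c · σ⁴ = 0.117647 · 144.)

Var(X) = m_2 − m_1² = 160.941176 − 144 = 16.941176.


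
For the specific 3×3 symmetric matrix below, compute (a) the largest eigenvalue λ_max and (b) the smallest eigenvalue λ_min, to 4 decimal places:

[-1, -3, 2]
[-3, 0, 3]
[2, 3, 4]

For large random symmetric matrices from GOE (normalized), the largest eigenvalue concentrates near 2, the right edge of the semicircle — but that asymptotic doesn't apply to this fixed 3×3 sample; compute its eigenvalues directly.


Since M is real symmetric, all three eigenvalues are real; they are the roots of det(λI − M) = λ³ − (tr M) λ² + s λ − det M, where s is the sum of the principal 2×2 minors.
tr M = -1 + 0 + 4 = 3.
s = ((-1)·0 − (-3)²) + ((-1)·4 − 2²) + (0·4 − 3²) = -9 + (-8) + (-9) = -26.
det M (expand along row 1) = (-1)·(-9) − (-3)·(-18) + 2·(-9) = -63.
Characteristic polynomial: λ³ − 3λ² − 26λ + 63 = 0.
Substitute λ = y + (tr M)/3 = y + 1.000000 to remove the quadratic term: y³ + p·y + q = 0 with p = s − (tr M)²/3 = -29.000000 and q = −2(tr M)³/27 + (tr M)·s/3 − det M = 35.000000.
Three real roots ⇒ use the trigonometric (Viète) form: r = 2√(−p/3) = 6.218253, φ = arccos(3q/(p·r)) = arccos(-0.582268) = 2.192312 rad.
y_k = r·cos(φ/3 − 2πk/3) for k = 0, 1, 2 gives y = 4.630486, 1.279051, -5.909537.
λ_k = y_k + 1.000000 gives λ = 5.6305, 2.2791, -4.9095 (check: the sum is 3.0000 = tr M).

Hence λ_max = 5.6305 and λ_min = -4.9095.


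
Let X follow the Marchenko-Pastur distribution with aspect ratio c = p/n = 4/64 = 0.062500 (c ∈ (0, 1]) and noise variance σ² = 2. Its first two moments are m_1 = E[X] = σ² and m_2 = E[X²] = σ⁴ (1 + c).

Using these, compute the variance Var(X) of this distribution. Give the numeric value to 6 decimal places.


m_1 = E[X] = σ² = 2, so m_1² = 4.
m_2 = E[X²] = σ⁴ (1 + c) = 4 · (1 + 0.062500) = 4 · 1.062500 = 4.250000.
(Note m_2 − m_1² simplifies to c · σ⁴ = 0.062500 · 4.)

Var(X) = m_2 − m_1² = 4.250000 − 4 = 0.250000.


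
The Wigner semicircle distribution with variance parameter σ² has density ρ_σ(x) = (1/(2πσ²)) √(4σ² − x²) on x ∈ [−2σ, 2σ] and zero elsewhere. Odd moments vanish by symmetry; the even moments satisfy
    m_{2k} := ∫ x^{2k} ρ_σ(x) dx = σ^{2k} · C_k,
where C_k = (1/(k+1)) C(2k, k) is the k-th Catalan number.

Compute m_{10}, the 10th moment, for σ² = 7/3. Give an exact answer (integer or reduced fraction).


By the scaled semicircle moment identity, m_{2k} = σ^{2k} · C_k with k = 5.
C_5 = (1/(k+1)) · C(2k, k) = (1/6) · C(10, 5) = (1/6) · 252 = 42.
σ^{2k} = (σ²)^k = (7/3)^5 = 16807/243.

Therefore m_{10} = σ^{10} · C_5 = (16807/243) · 42 = 235298/81.


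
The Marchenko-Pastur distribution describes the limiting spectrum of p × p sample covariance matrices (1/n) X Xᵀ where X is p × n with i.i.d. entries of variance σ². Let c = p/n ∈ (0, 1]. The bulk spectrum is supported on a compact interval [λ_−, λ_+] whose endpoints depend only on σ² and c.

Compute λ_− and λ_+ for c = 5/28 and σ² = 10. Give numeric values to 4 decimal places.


c = 5/28 = 0.178571; √c = 0.422577.
λ_− = σ² (1 − √c)² = 10 · (1 − 0.422577)² = 10 · (0.577423)² = 3.334172.
λ_+ = σ² (1 + √c)² = 10 · (1 + 0.422577)² = 10 · (1.422577)² = 20.237257.

Rounded to 4 decimal places: λ_− ≈ 3.3342, λ_+ ≈ 20.2373.


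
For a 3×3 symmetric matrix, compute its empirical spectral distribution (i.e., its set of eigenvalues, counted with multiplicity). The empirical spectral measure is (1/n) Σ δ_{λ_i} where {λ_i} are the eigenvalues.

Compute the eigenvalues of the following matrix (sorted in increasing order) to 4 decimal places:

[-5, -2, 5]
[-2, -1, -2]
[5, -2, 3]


Since M is real symmetric, all three eigenvalues are real; they are the roots of det(λI − M) = λ³ − (tr M) λ² + s λ − det M, where s is the sum of the principal 2×2 minors.
tr M = -5 + (-1) + 3 = -3.
s = ((-5)·(-1) − (-2)²) + ((-5)·3 − 5²) + ((-1)·3 − (-2)²) = 1 + (-40) + (-7) = -46.
det M (expand along row 1) = (-5)·(-7) − (-2)·4 + 5·9 = 88.
Characteristic polynomial: λ³ + 3λ² − 46λ − 88 = 0.
Substitute λ = y + (tr M)/3 = y − 1.000000 to remove the quadratic term: y³ + p·y + q = 0 with p = s − (tr M)²/3 = -49.000000 and q = −2(tr M)³/27 + (tr M)·s/3 − det M = -40.000000.
Three real roots ⇒ use the trigonometric (Viète) form: r = 2√(−p/3) = 8.082904, φ = arccos(3q/(p·r)) = arccos(0.302983) = 1.262975 rad.
y_k = r·cos(φ/3 − 2πk/3) for k = 0, 1, 2 gives y = 7.377137, -0.827908, -6.549230.
λ_k = y_k − 1.000000 gives λ = 6.3771, -1.8279, -7.5492 (check: the sum is -3.0000 = tr M).

Eigenvalues sorted in increasing order: [-7.5492, -1.8279, 6.3771].


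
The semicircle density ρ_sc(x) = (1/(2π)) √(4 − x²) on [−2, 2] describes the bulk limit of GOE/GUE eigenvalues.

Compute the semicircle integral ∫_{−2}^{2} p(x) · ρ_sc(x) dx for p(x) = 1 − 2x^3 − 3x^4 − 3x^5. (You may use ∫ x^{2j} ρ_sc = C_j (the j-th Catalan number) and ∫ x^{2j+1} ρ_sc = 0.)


Write p(x) = Σ a_i x^i, split into monomials and integrate each against ρ_sc separately.
Using ∫ x^{2j} ρ_sc = C_j = (1/(j+1)) C(2j, j) (Catalan numbers) and ∫ x^{2j+1} ρ_sc = 0 (odd monomials vanish by symmetry):
  i = 0 (even): a_0 · C_{0} = 1 · 1 = 1
  i = 3 (odd): ∫ x^3 ρ_sc = 0 (vanishes)
  i = 4 (even): a_4 · C_{2} = -3 · 2 = -6
  i = 5 (odd): ∫ x^5 ρ_sc = 0 (vanishes)

Summing the contributions: ∫_{−2}^{2} p(x) ρ_sc(x) dx = 1 + (-6) = -5.


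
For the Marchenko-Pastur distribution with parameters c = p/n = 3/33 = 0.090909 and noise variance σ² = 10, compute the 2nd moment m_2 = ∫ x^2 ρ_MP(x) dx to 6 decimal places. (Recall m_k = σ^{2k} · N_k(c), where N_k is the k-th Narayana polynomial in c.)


E[X²] = σ⁴ (1 + c) (second MP moment). With σ² = 10 (so σ⁴ = 100) and c = 3/33 = 0.090909: E[X²] = 100 · (1 + 0.090909) = 100 · 1.090909.

So E[X^2] = 109.090909.


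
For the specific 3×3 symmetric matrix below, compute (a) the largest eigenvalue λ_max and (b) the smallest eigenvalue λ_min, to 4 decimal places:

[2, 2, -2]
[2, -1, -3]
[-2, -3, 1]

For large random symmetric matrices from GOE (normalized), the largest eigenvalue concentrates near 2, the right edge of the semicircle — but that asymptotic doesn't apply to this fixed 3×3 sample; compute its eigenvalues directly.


Since M is real symmetric, all three eigenvalues are real; they are the roots of det(λI − M) = λ³ − (tr M) λ² + s λ − det M, where s is the sum of the principal 2×2 minors.
tr M = 2 + (-1) + 1 = 2.
s = (2·(-1) − 2²) + (2·1 − (-2)²) + ((-1)·1 − (-3)²) = -6 + (-2) + (-10) = -18.
det M (expand along row 1) = 2·(-10) − 2·(-4) + (-2)·(-8) = 4.
Characteristic polynomial: λ³ − 2λ² − 18λ − 4 = 0.
Substitute λ = y + (tr M)/3 = y + 0.666667 to remove the quadratic term: y³ + p·y + q = 0 with p = s − (tr M)²/3 = -19.333333 and q = −2(tr M)³/27 + (tr M)·s/3 − det M = -16.592593.
Three real roots ⇒ use the trigonometric (Viète) form: r = 2√(−p/3) = 5.077182, φ = arccos(3q/(p·r)) = arccos(0.507114) = 1.038963 rad.
y_k = r·cos(φ/3 − 2πk/3) for k = 0, 1, 2 gives y = 4.775739, -0.895365, -3.880374.
λ_k = y_k + 0.666667 gives λ = 5.4424, -0.2287, -3.2137 (check: the sum is 2.0000 = tr M).

Hence λ_max = 5.4424 and λ_min = -3.2137.


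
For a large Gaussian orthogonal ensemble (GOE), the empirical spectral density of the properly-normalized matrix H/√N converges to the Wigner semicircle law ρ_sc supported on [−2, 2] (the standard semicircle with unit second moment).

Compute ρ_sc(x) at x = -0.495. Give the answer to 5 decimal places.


ρ_sc(x) = (1/(2π)) √(4 − x²). With x = -0.495:
  4 − x² = 4 − (-0.495)² = 4 − 0.245025 = 3.754975.
  √(4 − x²) = 1.937776.
  1/(2π) = 0.159155.
  ρ_sc(-0.495) = 0.159155 · 1.937776 = 0.308407.

Rounded to 5 decimal places: ρ_sc(-0.495) ≈ 0.30841.


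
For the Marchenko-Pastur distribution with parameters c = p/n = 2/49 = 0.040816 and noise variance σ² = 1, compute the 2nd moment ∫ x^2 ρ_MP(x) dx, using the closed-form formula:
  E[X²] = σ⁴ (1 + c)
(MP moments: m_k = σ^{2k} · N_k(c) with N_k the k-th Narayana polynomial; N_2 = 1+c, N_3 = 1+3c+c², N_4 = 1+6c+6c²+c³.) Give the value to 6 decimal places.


E[X²] = σ⁴ (1 + c) (second MP moment). With σ² = 1 (so σ⁴ = 1) and c = 2/49 = 0.040816: E[X²] = 1 · (1 + 0.040816) = 1 · 1.040816.

So E[X^2] = 1.040816.


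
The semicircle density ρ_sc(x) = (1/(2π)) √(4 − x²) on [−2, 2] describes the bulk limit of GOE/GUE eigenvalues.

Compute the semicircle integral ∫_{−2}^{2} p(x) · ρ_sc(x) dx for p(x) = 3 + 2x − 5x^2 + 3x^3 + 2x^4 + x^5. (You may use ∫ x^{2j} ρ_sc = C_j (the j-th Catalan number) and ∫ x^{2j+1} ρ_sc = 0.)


Write p(x) = Σ a_i x^i, split into monomials and integrate each against ρ_sc separately.
Using ∫ x^{2j} ρ_sc = C_j = (1/(j+1)) C(2j, j) (Catalan numbers) and ∫ x^{2j+1} ρ_sc = 0 (odd monomials vanish by symmetry):
  i = 0 (even): a_0 · C_{0} = 3 · 1 = 3
  i = 1 (odd): ∫ x^1 ρ_sc = 0 (vanishes)
  i = 2 (even): a_2 · C_{1} = -5 · 1 = -5
  i = 3 (odd): ∫ x^3 ρ_sc = 0 (vanishes)
  i = 4 (even): a_4 · C_{2} = 2 · 2 = 4
  i = 5 (odd): ∫ x^5 ρ_sc = 0 (vanishes)

Summing the contributions: ∫_{−2}^{2} p(x) ρ_sc(x) dx = 3 + (-5) + 4 = 2.


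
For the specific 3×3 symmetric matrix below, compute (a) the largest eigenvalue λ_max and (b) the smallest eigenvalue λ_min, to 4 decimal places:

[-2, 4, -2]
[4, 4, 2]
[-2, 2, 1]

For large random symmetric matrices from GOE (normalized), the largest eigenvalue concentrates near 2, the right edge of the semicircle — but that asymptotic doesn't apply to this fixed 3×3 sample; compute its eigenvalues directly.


Since M is real symmetric, all three eigenvalues are real; they are the roots of det(λI − M) = λ³ − (tr M) λ² + s λ − det M, where s is the sum of the principal 2×2 minors.
tr M = -2 + 4 + 1 = 3.
s = ((-2)·4 − 4²) + ((-2)·1 − (-2)²) + (4·1 − 2²) = -24 + (-6) + 0 = -30.
det M (expand along row 1) = (-2)·0 − 4·8 + (-2)·16 = -64.
Characteristic polynomial: λ³ − 3λ² − 30λ + 64 = 0.
Substitute λ = y + (tr M)/3 = y + 1.000000 to remove the quadratic term: y³ + p·y + q = 0 with p = s − (tr M)²/3 = -33.000000 and q = −2(tr M)³/27 + (tr M)·s/3 − det M = 32.000000.
Three real roots ⇒ use the trigonometric (Viète) form: r = 2√(−p/3) = 6.633250, φ = arccos(3q/(p·r)) = arccos(-0.438562) = 2.024794 rad.
y_k = r·cos(φ/3 − 2πk/3) for k = 0, 1, 2 gives y = 5.178908, 1.000000, -6.178908.
λ_k = y_k + 1.000000 gives λ = 6.1789, 2.0000, -5.1789 (check: the sum is 3.0000 = tr M).

Hence λ_max = 6.1789 and λ_min = -5.1789.


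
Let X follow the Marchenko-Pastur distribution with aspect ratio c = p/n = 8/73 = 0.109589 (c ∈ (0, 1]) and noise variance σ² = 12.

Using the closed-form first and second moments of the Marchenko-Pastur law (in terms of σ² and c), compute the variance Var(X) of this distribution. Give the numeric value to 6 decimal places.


Recall the MP moments m_1 = E[X] = σ² and m_2 = E[X²] = σ⁴ (1 + c).
m_1 = E[X] = σ² = 12, so m_1² = 144.
m_2 = E[X²] = σ⁴ (1 + c) = 144 · (1 + 0.109589) = 144 · 1.109589 = 159.780822.
(Note m_2 − m_1² simplifies to c · σ⁴ = 0.109589 · 144.)

Var(X) = m_2 − m_1² = 159.780822 − 144 = 15.780822.


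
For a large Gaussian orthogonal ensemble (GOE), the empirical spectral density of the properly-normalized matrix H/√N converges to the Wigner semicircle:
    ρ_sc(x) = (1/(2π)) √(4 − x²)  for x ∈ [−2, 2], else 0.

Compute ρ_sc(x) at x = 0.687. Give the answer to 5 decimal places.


ρ_sc(x) = (1/(2π)) √(4 − x²). With x = 0.687:
  4 − x² = 4 − (0.687)² = 4 − 0.471969 = 3.528031.
  √(4 − x²) = 1.878305.
  1/(2π) = 0.159155.
  ρ_sc(0.687) = 0.159155 · 1.878305 = 0.298942.

Rounded to 5 decimal places: ρ_sc(0.687) ≈ 0.29894.


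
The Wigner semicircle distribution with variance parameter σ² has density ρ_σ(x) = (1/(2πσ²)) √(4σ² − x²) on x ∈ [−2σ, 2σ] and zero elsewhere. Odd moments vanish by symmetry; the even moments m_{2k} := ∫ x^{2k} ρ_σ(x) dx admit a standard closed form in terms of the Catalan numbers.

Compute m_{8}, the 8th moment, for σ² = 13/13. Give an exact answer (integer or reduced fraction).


By the scaled semicircle moment identity, m_{2k} = σ^{2k} · C_k with k = 4.
C_4 = (1/(k+1)) · C(2k, k) = (1/5) · C(8, 4) = (1/5) · 70 = 14.
σ^{2k} = (σ²)^k = (13/13)^4 = 1.

Therefore m_{8} = σ^{8} · C_4 = 1 · 14 = 14.


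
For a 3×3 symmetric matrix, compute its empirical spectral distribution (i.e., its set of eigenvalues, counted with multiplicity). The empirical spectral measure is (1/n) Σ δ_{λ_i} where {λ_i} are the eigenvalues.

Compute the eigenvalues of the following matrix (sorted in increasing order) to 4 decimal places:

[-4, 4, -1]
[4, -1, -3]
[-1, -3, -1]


Since M is real symmetric, all three eigenvalues are real; they are the roots of det(λI − M) = λ³ − (tr M) λ² + s λ − det M, where s is the sum of the principal 2×2 minors.
tr M = -4 + (-1) + (-1) = -6.
s = ((-4)·(-1) − 4²) + ((-4)·(-1) − (-1)²) + ((-1)·(-1) − (-3)²) = -12 + 3 + (-8) = -17.
det M (expand along row 1) = (-4)·(-8) − 4·(-7) + (-1)·(-13) = 73.
Characteristic polynomial: λ³ + 6λ² − 17λ − 73 = 0.
Substitute λ = y + (tr M)/3 = y − 2.000000 to remove the quadratic term: y³ + p·y + q = 0 with p = s − (tr M)²/3 = -29.000000 and q = −2(tr M)³/27 + (tr M)·s/3 − det M = -23.000000.
Three real roots ⇒ use the trigonometric (Viète) form: r = 2√(−p/3) = 6.218253, φ = arccos(3q/(p·r)) = arccos(0.382633) = 1.178152 rad.
y_k = r·cos(φ/3 − 2πk/3) for k = 0, 1, 2 gives y = 5.744873, -0.811533, -4.933340.
λ_k = y_k − 2.000000 gives λ = 3.7449, -2.8115, -6.9333 (check: the sum is -6.0000 = tr M).

Eigenvalues sorted in increasing order: [-6.9333, -2.8115, 3.7449].


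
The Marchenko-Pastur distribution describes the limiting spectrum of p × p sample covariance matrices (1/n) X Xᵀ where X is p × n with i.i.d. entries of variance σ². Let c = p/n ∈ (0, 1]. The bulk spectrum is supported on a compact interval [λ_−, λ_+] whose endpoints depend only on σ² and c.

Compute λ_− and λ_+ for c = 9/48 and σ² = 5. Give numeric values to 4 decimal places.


c = 9/48 = 0.187500; √c = 0.433013.
λ_− = σ² (1 − √c)² = 5 · (1 − 0.433013)² = 5 · (0.566987)² = 1.607373.
λ_+ = σ² (1 + √c)² = 5 · (1 + 0.433013)² = 5 · (1.433013)² = 10.267627.

Rounded to 4 decimal places: λ_− ≈ 1.6074, λ_+ ≈ 10.2676.


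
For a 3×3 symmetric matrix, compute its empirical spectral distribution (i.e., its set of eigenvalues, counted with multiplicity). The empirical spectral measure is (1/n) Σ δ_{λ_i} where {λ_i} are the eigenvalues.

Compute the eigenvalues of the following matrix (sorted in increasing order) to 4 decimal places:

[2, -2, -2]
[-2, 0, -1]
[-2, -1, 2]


Since M is real symmetric, all three eigenvalues are real; they are the roots of det(λI − M) = λ³ − (tr M) λ² + s λ − det M, where s is the sum of the principal 2×2 minors.
tr M = 2 + 0 + 2 = 4.
s = (2·0 − (-2)²) + (2·2 − (-2)²) + (0·2 − (-1)²) = -4 + 0 + (-1) = -5.
det M (expand along row 1) = 2·(-1) − (-2)·(-6) + (-2)·2 = -18.
Characteristic polynomial: λ³ − 4λ² − 5λ + 18 = 0.
Substitute λ = y + (tr M)/3 = y + 1.333333 to remove the quadratic term: y³ + p·y + q = 0 with p = s − (tr M)²/3 = -10.333333 and q = −2(tr M)³/27 + (tr M)·s/3 − det M = 6.592593.
Three real roots ⇒ use the trigonometric (Viète) form: r = 2√(−p/3) = 3.711843, φ = arccos(3q/(p·r)) = arccos(-0.515641) = 2.112552 rad.
y_k = r·cos(φ/3 − 2πk/3) for k = 0, 1, 2 gives y = 2.828944, 0.666667, -3.495611.
λ_k = y_k + 1.333333 gives λ = 4.1623, 2.0000, -2.1623 (check: the sum is 4.0000 = tr M).

Eigenvalues sorted in increasing order: [-2.1623, 2.0000, 4.1623].


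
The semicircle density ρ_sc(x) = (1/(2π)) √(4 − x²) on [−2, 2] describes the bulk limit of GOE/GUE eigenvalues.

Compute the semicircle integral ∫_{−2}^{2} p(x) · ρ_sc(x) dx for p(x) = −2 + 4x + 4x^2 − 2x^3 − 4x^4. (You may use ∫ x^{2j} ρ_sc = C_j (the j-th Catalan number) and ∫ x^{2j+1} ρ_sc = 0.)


Write p(x) = Σ a_i x^i, split into monomials and integrate each against ρ_sc separately.
Using ∫ x^{2j} ρ_sc = C_j = (1/(j+1)) C(2j, j) (Catalan numbers) and ∫ x^{2j+1} ρ_sc = 0 (odd monomials vanish by symmetry):
  i = 0 (even): a_0 · C_{0} = -2 · 1 = -2
  i = 1 (odd): ∫ x^1 ρ_sc = 0 (vanishes)
  i = 2 (even): a_2 · C_{1} = 4 · 1 = 4
  i = 3 (odd): ∫ x^3 ρ_sc = 0 (vanishes)
  i = 4 (even): a_4 · C_{2} = -4 · 2 = -8

Summing the contributions: ∫_{−2}^{2} p(x) ρ_sc(x) dx = (-2) + 4 + (-8) = -6.


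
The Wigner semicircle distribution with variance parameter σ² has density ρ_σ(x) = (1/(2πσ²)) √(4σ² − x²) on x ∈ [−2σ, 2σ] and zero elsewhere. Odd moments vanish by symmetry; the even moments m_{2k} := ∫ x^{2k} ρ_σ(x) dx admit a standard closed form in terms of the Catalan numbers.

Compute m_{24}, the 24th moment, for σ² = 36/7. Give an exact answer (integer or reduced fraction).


By the scaled semicircle moment identity, m_{2k} = σ^{2k} · C_k with k = 12.
C_12 = (1/(k+1)) · C(2k, k) = (1/13) · C(24, 12) = (1/13) · 2704156 = 208012.
σ^{2k} = (σ²)^k = (36/7)^12 = 4738381338321616896/13841287201.

Therefore m_{24} = σ^{24} · C_12 = (4738381338321616896/13841287201) · 208012 = 140805739849565167681536/1977326743.


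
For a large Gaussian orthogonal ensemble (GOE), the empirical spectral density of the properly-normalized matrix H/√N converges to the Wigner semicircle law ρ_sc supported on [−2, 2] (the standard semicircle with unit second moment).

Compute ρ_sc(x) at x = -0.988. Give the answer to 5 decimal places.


ρ_sc(x) = (1/(2π)) √(4 − x²). With x = -0.988:
  4 − x² = 4 − (-0.988)² = 4 − 0.976144 = 3.023856.
  √(4 − x²) = 1.738924.
  1/(2π) = 0.159155.
  ρ_sc(-0.988) = 0.159155 · 1.738924 = 0.276758.

Rounded to 5 decimal places: ρ_sc(-0.988) ≈ 0.27676.


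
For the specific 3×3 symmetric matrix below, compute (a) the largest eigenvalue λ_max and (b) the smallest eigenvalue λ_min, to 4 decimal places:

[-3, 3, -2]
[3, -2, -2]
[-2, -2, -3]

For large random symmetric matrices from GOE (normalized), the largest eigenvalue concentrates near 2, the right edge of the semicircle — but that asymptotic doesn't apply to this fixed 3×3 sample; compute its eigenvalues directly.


Since M is real symmetric, all three eigenvalues are real; they are the roots of det(λI − M) = λ³ − (tr M) λ² + s λ − det M, where s is the sum of the principal 2×2 minors.
tr M = -3 + (-2) + (-3) = -8.
s = ((-3)·(-2) − 3²) + ((-3)·(-3) − (-2)²) + ((-2)·(-3) − (-2)²) = -3 + 5 + 2 = 4.
det M (expand along row 1) = (-3)·2 − 3·(-13) + (-2)·(-10) = 53.
Characteristic polynomial: λ³ + 8λ² + 4λ − 53 = 0.
Substitute λ = y + (tr M)/3 = y − 2.666667 to remove the quadratic term: y³ + p·y + q = 0 with p = s − (tr M)²/3 = -17.333333 and q = −2(tr M)³/27 + (tr M)·s/3 − det M = -25.740741.
Three real roots ⇒ use the trigonometric (Viète) form: r = 2√(−p/3) = 4.807402, φ = arccos(3q/(p·r)) = arccos(0.926723) = 0.385202 rad.
y_k = r·cos(φ/3 − 2πk/3) for k = 0, 1, 2 gives y = 4.767827, -1.850807, -2.917020.
λ_k = y_k − 2.666667 gives λ = 2.1012, -4.5175, -5.5837 (check: the sum is -8.0000 = tr M).

Hence λ_max = 2.1012 and λ_min = -5.5837.


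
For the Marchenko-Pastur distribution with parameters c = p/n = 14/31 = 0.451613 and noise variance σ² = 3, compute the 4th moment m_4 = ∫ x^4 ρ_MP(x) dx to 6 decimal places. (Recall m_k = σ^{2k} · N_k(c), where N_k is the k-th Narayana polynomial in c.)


E[X⁴] = σ⁸ (1 + 6c + 6c² + c³) (fourth MP moment). With σ² = 3 (so σ⁸ = 81) and c = 14/31 = 0.451613: E[X⁴] = 81 · (1 + 6·0.451613 + 6·(0.451613)² + (0.451613)³) = 81 · 5.025511.

So E[X^4] = 407.066396.


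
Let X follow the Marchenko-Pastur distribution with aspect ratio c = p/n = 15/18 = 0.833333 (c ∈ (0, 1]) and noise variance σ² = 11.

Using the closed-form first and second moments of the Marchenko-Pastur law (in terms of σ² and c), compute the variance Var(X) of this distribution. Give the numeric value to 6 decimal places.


Recall the MP moments m_1 = E[X] = σ² and m_2 = E[X²] = σ⁴ (1 + c).
m_1 = E[X] = σ² = 11, so m_1² = 121.
m_2 = E[X²] = σ⁴ (1 + c) = 121 · (1 + 0.833333) = 121 · 1.833333 = 221.833333.
(Note m_2 − m_1² simplifies to c · σ⁴ = 0.833333 · 121.)

Var(X) = m_2 − m_1² = 221.833333 − 121 = 100.833333.


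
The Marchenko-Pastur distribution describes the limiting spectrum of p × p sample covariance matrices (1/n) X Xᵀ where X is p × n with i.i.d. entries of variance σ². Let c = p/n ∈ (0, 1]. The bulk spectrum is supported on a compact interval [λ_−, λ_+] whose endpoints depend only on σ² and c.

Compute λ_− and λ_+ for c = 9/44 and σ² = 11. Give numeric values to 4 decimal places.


c = 9/44 = 0.204545; √c = 0.452267.
λ_− = σ² (1 − √c)² = 11 · (1 − 0.452267)² = 11 · (0.547733)² = 3.300126.
λ_+ = σ² (1 + √c)² = 11 · (1 + 0.452267)² = 11 · (1.452267)² = 23.199874.

Rounded to 4 decimal places: λ_− ≈ 3.3001, λ_+ ≈ 23.1999.


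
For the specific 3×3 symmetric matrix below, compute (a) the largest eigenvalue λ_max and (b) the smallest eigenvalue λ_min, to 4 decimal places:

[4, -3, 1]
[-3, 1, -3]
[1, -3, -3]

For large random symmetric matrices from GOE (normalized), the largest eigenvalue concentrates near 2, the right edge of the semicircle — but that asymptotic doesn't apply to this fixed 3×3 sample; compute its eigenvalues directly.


Since M is real symmetric, all three eigenvalues are real; they are the roots of det(λI − M) = λ³ − (tr M) λ² + s λ − det M, where s is the sum of the principal 2×2 minors.
tr M = 4 + 1 + (-3) = 2.
s = (4·1 − (-3)²) + (4·(-3) − 1²) + (1·(-3) − (-3)²) = -5 + (-13) + (-12) = -30.
det M (expand along row 1) = 4·(-12) − (-3)·12 + 1·8 = -4.
Characteristic polynomial: λ³ − 2λ² − 30λ + 4 = 0.
Substitute λ = y + (tr M)/3 = y + 0.666667 to remove the quadratic term: y³ + p·y + q = 0 with p = s − (tr M)²/3 = -31.333333 and q = −2(tr M)³/27 + (tr M)·s/3 − det M = -16.592593.
Three real roots ⇒ use the trigonometric (Viète) form: r = 2√(−p/3) = 6.463573, φ = arccos(3q/(p·r)) = arccos(0.245785) = 1.322466 rad.
y_k = r·cos(φ/3 − 2πk/3) for k = 0, 1, 2 gives y = 5.845663, -0.534422, -5.311241.
λ_k = y_k + 0.666667 gives λ = 6.5123, 0.1322, -4.6446 (check: the sum is 2.0000 = tr M).

Hence λ_max = 6.5123 and λ_min = -4.6446.


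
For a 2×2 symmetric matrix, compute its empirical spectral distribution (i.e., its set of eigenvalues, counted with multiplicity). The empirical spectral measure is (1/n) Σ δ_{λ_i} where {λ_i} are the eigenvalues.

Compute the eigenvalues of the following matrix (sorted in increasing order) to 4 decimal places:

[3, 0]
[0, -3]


Since M is real symmetric, both eigenvalues are real; they are the roots of det(λI − M) = λ² − (tr M) λ + det M.
tr M = 3 + (-3) = 0.
det M = 3·(-3) − 0² = -9 − 0 = -9.
Characteristic polynomial: λ² − 9 = 0.
Discriminant Δ = (tr M)² − 4·det M = 0 − (-36) = 36; √Δ = 6.000000.
λ = (tr M ± √Δ)/2 = (0 ± 6.000000)/2, giving (tr M − √Δ)/2 = -3.0000 and (tr M + √Δ)/2 = 3.0000.

Eigenvalues sorted in increasing order: [-3.0000, 3.0000].


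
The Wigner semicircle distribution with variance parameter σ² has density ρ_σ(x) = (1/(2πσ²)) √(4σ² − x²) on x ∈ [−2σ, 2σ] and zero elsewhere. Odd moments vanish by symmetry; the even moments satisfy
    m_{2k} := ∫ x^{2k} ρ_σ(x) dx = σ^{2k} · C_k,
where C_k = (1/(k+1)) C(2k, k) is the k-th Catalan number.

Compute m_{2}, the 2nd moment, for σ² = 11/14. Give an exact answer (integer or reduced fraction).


By the scaled semicircle moment identity, m_{2k} = σ^{2k} · C_k with k = 1.
C_1 = (1/(k+1)) · C(2k, k) = (1/2) · C(2, 1) = (1/2) · 2 = 1.
σ^{2k} = (σ²)^k = (11/14)^1 = 11/14.

Therefore m_{2} = σ^{2} · C_1 = (11/14) · 1 = 11/14.
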